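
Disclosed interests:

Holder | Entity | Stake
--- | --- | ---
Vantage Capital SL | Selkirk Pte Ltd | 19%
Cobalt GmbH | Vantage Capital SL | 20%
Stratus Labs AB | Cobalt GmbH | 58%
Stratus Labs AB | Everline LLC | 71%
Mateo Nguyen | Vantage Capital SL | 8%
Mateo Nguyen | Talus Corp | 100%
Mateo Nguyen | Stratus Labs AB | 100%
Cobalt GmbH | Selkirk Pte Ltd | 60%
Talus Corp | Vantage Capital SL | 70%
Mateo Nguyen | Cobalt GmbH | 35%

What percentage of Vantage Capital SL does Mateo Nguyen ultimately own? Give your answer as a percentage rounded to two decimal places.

96.60%

Mateo reaches Vantage along 4 paths.
Direct stake: 8% = 8%.
Via Stratus → Cobalt: 100% × 58% × 20% = 11.6%.
Via Cobalt: 35% × 20% = 7%.
Via Talus: 100% × 70% = 70%.
Total: 8% + 11.6% + 7% + 70% = 96.6%.
Rounded: 96.60%.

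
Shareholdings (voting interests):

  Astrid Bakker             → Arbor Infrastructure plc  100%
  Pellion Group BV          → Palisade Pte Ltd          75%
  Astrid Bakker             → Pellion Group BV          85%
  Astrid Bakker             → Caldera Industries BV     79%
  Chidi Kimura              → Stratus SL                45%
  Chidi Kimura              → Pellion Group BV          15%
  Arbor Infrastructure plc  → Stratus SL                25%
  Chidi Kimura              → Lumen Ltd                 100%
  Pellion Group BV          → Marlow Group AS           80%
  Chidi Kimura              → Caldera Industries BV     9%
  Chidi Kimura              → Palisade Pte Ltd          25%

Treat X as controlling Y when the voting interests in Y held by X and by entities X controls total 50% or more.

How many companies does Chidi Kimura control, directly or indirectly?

Chidi holds 100% of Lumen, so Chidi controls Lumen.
No other company's threshold is met.
Chidi controls 1 company.

1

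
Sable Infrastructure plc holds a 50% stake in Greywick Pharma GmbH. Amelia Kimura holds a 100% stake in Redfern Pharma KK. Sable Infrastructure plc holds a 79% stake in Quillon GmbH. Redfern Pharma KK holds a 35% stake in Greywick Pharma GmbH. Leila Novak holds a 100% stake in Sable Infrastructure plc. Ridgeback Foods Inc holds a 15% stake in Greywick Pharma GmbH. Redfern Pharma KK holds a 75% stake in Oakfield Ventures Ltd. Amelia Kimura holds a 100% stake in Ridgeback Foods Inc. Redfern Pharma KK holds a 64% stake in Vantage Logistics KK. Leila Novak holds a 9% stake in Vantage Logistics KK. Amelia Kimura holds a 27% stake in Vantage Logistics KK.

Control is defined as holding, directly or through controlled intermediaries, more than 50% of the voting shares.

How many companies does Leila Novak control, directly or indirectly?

2

Leila holds 100% of Sable, so Leila controls Sable.
Sable holds 79% of Quillon, so Leila controls Quillon.
No other company's threshold is met.
Leila controls 2 companies.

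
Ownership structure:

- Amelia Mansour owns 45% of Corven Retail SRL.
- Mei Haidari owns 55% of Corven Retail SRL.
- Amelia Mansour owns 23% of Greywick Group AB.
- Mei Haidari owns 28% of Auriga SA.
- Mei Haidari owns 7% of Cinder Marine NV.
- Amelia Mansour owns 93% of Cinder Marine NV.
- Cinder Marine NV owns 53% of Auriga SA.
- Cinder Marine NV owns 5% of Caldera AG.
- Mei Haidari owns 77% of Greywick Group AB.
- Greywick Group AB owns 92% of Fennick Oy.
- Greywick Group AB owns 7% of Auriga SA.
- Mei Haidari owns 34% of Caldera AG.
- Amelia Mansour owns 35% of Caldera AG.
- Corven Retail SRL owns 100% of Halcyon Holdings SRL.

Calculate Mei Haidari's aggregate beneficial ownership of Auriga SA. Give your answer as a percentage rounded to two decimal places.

Mei reaches Auriga along 3 paths.
Via Greywick: 77% × 7% = 5.39%.
Direct stake: 28% = 28%.
Via Cinder: 7% × 53% = 3.71%.
Total: 5.39% + 28% + 3.71% = 37.1%.
Rounded: 37.10%.

37.10%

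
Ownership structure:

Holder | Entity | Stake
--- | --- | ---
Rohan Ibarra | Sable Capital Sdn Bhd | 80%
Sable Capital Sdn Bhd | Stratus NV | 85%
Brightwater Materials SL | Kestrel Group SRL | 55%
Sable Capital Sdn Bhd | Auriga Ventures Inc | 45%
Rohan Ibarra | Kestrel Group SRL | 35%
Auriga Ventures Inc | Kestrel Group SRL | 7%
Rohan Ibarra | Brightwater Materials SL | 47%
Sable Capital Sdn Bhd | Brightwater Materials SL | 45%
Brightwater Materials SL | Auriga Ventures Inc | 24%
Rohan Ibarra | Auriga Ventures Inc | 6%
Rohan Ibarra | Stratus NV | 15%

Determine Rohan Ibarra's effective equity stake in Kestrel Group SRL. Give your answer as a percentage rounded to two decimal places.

Rohan reaches Kestrel along 7 paths.
Via Sable → Brightwater → Auriga: 80% × 45% × 24% × 7% = 0.6048%.
Via Brightwater → Auriga: 47% × 24% × 7% = 0.7896%.
Via Auriga: 6% × 7% = 0.42%.
Via Sable → Auriga: 80% × 45% × 7% = 2.52%.
Direct stake: 35% = 35%.
Via Sable → Brightwater: 80% × 45% × 55% = 19.8%.
Via Brightwater: 47% × 55% = 25.85%.
Total: 0.6048% + 0.7896% + 0.42% + 2.52% + 35% + 19.8% + 25.85% = 84.9844%.
Rounded: 84.98%.

84.98%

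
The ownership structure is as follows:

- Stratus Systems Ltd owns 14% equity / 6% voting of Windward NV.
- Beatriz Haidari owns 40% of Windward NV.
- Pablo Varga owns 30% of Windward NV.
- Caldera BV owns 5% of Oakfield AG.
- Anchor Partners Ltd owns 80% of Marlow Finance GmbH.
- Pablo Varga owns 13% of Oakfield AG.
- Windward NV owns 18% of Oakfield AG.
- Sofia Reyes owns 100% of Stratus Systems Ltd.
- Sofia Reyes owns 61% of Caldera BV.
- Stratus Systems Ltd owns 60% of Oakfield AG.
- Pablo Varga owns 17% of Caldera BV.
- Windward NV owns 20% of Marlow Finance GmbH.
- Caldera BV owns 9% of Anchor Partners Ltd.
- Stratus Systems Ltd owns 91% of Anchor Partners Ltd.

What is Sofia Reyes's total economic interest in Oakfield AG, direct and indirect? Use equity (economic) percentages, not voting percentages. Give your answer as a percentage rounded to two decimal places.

Sofia reaches Oakfield along 3 paths.
Via Caldera: 61% × 5% = 3.05%.
Via Stratus: 100% × 60% = 60%.
Via Stratus → Windward: 100% × 14% × 18% = 2.52%.
Total: 3.05% + 60% + 2.52% = 65.57%.

65.57%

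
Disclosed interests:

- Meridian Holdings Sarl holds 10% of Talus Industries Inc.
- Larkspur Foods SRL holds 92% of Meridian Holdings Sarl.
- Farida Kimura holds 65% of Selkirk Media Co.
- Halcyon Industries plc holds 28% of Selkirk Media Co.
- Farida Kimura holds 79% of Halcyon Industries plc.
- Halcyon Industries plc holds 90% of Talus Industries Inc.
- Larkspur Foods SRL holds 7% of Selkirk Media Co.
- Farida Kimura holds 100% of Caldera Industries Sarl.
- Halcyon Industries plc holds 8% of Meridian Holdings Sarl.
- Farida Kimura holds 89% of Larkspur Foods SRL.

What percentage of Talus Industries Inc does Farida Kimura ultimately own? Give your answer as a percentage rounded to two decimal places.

Farida reaches Talus along 3 paths.
Via Halcyon: 79% × 90% = 71.1%.
Via Halcyon → Meridian: 79% × 8% × 10% = 0.632%.
Via Larkspur → Meridian: 89% × 92% × 10% = 8.188%.
Total: 71.1% + 0.632% + 8.188% = 79.92%.

79.92%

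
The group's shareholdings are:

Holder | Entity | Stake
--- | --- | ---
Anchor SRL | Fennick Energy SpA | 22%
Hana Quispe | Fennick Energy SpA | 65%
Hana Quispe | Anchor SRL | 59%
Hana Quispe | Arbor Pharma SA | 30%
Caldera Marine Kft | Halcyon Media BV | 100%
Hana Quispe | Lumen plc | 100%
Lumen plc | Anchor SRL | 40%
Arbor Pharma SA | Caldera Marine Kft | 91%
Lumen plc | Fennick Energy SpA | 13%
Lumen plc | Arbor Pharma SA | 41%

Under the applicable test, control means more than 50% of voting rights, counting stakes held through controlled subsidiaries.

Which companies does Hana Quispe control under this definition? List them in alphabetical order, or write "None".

Hana holds 100% of Lumen, so Hana controls Lumen.
Lumen and Hana together hold 41% + 30% = 71% of Arbor, so Hana controls Arbor.
Lumen and Hana together hold 40% + 59% = 99% of Anchor, so Hana controls Anchor.
Arbor holds 91% of Caldera, so Hana controls Caldera.
Lumen and Anchor and Hana together hold 13% + 22% + 65% = 100% of Fennick, so Hana controls Fennick.
Caldera holds 100% of Halcyon, so Hana controls Halcyon.

Anchor SRL, Arbor Pharma SA, Caldera Marine Kft, Fennick Energy SpA, Halcyon Media BV, Lumen plc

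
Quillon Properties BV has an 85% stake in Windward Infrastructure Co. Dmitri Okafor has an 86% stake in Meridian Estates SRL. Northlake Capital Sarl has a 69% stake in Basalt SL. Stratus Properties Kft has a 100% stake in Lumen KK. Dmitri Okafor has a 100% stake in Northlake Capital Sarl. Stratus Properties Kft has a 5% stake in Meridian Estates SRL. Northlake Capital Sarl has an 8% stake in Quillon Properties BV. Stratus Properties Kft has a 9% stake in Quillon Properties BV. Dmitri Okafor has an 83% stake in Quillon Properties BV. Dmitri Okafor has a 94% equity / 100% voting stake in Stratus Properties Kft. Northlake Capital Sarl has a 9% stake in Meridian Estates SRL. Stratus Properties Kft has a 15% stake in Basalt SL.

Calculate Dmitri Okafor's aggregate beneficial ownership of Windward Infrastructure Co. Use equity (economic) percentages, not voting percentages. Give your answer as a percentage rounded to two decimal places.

Dmitri reaches Windward along 3 paths.
Via Quillon: 83% × 85% = 70.55%.
Via Stratus → Quillon: 94% × 9% × 85% = 7.191%.
Via Northlake → Quillon: 100% × 8% × 85% = 6.8%.
Total: 70.55% + 7.191% + 6.8% = 84.541%.
Rounded: 84.54%.

84.54%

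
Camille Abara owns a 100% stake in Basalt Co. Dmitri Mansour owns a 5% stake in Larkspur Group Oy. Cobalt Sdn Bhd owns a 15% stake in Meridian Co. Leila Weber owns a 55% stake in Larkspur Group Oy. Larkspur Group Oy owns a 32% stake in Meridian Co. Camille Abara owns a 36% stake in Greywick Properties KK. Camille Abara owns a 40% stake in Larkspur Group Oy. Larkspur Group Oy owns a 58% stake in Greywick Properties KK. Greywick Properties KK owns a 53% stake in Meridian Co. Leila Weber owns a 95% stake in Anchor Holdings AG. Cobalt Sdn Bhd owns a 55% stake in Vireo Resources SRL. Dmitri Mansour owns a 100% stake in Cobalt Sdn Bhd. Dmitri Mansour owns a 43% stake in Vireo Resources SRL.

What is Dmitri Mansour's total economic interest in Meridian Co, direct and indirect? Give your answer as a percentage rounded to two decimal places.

Dmitri reaches Meridian along 3 paths.
Via Larkspur: 5% × 32% = 1.6%.
Via Cobalt: 100% × 15% = 15%.
Via Larkspur → Greywick: 5% × 58% × 53% = 1.537%.
Total: 1.6% + 15% + 1.537% = 18.137%.
Rounded: 18.14%.

18.14%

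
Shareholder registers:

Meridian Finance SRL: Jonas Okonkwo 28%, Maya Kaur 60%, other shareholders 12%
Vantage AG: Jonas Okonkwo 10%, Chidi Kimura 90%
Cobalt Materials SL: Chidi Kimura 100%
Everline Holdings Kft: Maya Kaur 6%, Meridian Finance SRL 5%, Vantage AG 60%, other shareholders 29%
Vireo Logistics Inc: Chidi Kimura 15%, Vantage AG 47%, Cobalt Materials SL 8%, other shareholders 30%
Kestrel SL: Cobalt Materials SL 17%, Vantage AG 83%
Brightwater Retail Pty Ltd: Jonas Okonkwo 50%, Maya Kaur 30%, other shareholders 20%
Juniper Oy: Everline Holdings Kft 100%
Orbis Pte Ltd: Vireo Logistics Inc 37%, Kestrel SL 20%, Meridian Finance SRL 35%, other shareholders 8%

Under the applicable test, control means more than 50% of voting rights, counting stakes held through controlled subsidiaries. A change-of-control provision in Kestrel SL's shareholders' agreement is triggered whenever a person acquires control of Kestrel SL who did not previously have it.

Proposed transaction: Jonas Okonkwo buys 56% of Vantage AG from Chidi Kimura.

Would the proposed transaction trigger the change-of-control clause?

The purchase adds only to Jonas's holdings (Chidi's stake shrinks), so Jonas is the only person who could newly come to control Kestrel.
Jonas's largest direct stake is 50% in Brightwater, which does not meet the threshold, so Jonas controls no company.
Neither Jonas nor any entity Jonas controls holds any voting interest in Kestrel.
So before the transaction, Jonas does not control Kestrel.
After the purchase, Jonas's direct stake in Vantage rises to 10% + 56% = 66%, and Chidi's stake falls to 34%.
Jonas holds 66% of Vantage, so Jonas controls Vantage.
Vantage holds 83% of Kestrel, so Jonas controls Kestrel.
Jonas did not control Kestrel before and does after, so the clause is triggered.

Yes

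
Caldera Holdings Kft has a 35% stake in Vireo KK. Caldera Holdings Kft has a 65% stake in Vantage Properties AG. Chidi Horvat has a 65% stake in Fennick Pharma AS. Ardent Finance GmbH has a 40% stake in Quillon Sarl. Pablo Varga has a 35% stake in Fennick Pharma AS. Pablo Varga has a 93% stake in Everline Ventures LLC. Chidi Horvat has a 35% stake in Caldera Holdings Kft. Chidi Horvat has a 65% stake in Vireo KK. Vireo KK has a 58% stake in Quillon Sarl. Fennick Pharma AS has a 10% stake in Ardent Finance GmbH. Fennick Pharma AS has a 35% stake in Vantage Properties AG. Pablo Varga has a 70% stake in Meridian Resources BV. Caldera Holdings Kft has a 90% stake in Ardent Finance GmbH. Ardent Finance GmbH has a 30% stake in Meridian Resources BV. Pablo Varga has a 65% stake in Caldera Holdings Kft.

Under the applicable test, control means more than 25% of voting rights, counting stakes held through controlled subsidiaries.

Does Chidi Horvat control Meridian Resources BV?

Chidi holds 65% of Fennick, so Chidi controls Fennick.
Chidi holds 35% of Caldera, so Chidi controls Caldera.
Fennick and Caldera together hold 10% + 90% = 100% of Ardent, so Chidi controls Ardent.
Ardent holds 30% of Meridian, so Chidi controls Meridian.

Yes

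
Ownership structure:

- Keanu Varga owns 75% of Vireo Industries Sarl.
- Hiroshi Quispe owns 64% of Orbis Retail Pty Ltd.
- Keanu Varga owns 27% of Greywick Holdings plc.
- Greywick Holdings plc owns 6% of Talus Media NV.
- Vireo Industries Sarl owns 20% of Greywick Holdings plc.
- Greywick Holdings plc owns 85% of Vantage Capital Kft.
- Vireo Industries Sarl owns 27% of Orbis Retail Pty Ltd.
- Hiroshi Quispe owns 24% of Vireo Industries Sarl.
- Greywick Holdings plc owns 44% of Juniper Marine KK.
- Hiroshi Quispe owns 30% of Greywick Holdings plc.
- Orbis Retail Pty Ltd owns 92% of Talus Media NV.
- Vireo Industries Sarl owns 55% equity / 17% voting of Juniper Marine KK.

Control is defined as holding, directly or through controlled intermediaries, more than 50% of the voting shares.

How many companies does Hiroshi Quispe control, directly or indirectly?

2

Hiroshi holds 64% of Orbis, so Hiroshi controls Orbis.
Orbis holds 92% of Talus, so Hiroshi controls Talus.
No other company's threshold is met.
Hiroshi controls 2 companies.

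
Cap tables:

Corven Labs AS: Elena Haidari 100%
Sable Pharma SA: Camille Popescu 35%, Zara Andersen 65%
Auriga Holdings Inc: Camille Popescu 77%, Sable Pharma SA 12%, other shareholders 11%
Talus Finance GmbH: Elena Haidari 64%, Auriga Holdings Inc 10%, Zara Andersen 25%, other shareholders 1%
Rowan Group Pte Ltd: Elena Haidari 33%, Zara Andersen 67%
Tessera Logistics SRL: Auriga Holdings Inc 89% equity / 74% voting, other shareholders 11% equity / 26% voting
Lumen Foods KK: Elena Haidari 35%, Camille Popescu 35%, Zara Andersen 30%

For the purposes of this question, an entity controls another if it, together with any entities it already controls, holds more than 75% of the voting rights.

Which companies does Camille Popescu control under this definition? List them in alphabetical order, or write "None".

Auriga Holdings Inc

Camille holds 77% of Auriga, so Camille controls Auriga.
No other company's threshold is met.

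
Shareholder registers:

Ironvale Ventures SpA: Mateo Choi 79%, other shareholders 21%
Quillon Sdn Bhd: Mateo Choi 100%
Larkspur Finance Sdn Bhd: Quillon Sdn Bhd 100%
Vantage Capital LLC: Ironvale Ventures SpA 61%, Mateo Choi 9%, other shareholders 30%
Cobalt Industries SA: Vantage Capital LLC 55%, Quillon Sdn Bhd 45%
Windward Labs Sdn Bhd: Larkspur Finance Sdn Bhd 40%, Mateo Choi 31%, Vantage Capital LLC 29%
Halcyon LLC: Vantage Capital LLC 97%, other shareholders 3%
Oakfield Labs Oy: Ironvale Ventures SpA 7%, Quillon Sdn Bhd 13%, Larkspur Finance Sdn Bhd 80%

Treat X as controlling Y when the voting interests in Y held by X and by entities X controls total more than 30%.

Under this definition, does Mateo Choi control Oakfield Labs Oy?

Yes

Mateo holds 100% of Quillon, so Mateo controls Quillon.
Mateo holds 79% of Ironvale, so Mateo controls Ironvale.
Quillon holds 100% of Larkspur, so Mateo controls Larkspur.
Ironvale and Quillon and Larkspur together hold 7% + 13% + 80% = 100% of Oakfield, so Mateo controls Oakfield.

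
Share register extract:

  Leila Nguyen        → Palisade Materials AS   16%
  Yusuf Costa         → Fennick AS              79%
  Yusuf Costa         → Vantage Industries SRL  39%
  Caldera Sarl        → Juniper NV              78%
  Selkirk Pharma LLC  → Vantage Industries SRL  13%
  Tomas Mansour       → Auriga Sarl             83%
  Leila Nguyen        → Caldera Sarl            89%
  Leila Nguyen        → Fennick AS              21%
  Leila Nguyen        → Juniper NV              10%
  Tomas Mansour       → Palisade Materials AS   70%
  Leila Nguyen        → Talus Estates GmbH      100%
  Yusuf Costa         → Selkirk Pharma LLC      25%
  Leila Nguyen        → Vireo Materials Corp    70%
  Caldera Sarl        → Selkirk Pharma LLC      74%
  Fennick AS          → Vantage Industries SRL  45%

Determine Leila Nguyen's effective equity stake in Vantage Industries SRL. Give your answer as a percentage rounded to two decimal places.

18.01%

Leila reaches Vantage along 2 paths.
Via Caldera → Selkirk: 89% × 74% × 13% = 8.5618%.
Via Fennick: 21% × 45% = 9.45%.
Total: 8.5618% + 9.45% = 18.0118%.
Rounded: 18.01%.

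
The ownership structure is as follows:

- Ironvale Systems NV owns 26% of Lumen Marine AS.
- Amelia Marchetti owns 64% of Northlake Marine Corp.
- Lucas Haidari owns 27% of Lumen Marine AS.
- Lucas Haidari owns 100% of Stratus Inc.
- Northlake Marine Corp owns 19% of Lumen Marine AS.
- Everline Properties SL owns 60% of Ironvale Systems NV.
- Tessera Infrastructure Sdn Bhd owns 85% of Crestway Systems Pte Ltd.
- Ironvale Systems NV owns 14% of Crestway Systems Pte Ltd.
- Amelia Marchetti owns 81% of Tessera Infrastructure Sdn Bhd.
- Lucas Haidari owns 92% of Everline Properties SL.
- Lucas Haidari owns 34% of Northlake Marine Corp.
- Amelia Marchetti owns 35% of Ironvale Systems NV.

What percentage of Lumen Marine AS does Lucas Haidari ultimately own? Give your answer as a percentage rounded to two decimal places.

Lucas reaches Lumen along 3 paths.
Via Everline → Ironvale: 92% × 60% × 26% = 14.352%.
Direct stake: 27% = 27%.
Via Northlake: 34% × 19% = 6.46%.
Total: 14.352% + 27% + 6.46% = 47.812%.
Rounded: 47.81%.

47.81%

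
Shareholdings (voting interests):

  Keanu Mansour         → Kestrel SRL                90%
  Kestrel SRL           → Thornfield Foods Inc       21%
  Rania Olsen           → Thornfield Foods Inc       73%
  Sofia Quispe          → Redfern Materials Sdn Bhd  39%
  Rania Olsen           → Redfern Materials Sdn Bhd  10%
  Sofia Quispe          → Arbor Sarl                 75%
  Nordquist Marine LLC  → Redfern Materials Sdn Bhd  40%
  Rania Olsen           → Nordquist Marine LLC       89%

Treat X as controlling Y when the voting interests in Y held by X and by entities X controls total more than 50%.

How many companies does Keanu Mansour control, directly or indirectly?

1

Keanu holds 90% of Kestrel, so Keanu controls Kestrel.
No other company's threshold is met.
Keanu controls 1 company.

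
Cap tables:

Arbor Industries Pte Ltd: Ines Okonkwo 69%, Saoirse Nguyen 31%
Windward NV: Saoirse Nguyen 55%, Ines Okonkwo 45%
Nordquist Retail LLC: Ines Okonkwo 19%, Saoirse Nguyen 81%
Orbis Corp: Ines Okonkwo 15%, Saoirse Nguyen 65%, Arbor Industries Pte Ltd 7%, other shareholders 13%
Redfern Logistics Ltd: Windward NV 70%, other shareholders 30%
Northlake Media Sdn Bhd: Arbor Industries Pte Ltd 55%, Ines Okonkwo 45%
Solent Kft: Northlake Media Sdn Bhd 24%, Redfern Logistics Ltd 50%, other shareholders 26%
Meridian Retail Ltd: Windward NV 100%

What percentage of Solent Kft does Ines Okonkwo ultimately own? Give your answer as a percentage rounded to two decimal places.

Ines reaches Solent along 3 paths.
Via Arbor → Northlake: 69% × 55% × 24% = 9.108%.
Via Northlake: 45% × 24% = 10.8%.
Via Windward → Redfern: 45% × 70% × 50% = 15.75%.
Total: 9.108% + 10.8% + 15.75% = 35.658%.
Rounded: 35.66%.

35.66%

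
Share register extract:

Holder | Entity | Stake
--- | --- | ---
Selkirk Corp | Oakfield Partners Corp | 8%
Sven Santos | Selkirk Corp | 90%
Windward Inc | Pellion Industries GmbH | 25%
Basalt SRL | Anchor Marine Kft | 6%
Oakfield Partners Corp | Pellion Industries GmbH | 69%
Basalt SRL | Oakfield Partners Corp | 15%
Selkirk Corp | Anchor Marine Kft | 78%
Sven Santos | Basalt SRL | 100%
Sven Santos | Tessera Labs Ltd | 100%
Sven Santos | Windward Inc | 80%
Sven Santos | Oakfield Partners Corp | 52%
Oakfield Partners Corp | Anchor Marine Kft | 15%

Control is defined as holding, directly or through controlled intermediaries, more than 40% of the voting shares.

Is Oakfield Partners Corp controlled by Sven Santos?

Sven holds 90% of Selkirk, so Sven controls Selkirk.
Sven holds 100% of Basalt, so Sven controls Basalt.
Sven and Selkirk and Basalt together hold 52% + 8% + 15% = 75% of Oakfield, so Sven controls Oakfield.

Yes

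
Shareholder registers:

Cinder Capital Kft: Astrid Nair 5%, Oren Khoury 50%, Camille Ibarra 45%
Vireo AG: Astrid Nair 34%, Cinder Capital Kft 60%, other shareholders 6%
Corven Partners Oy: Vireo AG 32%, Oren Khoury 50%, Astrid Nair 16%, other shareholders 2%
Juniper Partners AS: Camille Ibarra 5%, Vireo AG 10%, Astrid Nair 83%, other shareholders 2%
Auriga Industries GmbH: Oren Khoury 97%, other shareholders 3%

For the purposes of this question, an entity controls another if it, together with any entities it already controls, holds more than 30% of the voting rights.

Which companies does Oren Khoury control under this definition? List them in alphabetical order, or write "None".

Auriga Industries GmbH, Cinder Capital Kft, Corven Partners Oy, Vireo AG

Oren holds 50% of Cinder, so Oren controls Cinder.
Cinder holds 60% of Vireo, so Oren controls Vireo.
Vireo and Oren together hold 32% + 50% = 82% of Corven, so Oren controls Corven.
Oren holds 97% of Auriga, so Oren controls Auriga.
No other company's threshold is met.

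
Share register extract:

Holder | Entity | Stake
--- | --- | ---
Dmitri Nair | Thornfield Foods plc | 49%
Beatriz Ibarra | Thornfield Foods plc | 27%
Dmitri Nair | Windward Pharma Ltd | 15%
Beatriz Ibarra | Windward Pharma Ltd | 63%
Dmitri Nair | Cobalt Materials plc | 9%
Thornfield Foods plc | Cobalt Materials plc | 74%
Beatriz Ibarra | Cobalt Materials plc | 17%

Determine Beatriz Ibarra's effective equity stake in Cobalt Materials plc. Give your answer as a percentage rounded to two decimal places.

36.98%

Beatriz reaches Cobalt along 2 paths.
Direct stake: 17% = 17%.
Via Thornfield: 27% × 74% = 19.98%.
Total: 17% + 19.98% = 36.98%.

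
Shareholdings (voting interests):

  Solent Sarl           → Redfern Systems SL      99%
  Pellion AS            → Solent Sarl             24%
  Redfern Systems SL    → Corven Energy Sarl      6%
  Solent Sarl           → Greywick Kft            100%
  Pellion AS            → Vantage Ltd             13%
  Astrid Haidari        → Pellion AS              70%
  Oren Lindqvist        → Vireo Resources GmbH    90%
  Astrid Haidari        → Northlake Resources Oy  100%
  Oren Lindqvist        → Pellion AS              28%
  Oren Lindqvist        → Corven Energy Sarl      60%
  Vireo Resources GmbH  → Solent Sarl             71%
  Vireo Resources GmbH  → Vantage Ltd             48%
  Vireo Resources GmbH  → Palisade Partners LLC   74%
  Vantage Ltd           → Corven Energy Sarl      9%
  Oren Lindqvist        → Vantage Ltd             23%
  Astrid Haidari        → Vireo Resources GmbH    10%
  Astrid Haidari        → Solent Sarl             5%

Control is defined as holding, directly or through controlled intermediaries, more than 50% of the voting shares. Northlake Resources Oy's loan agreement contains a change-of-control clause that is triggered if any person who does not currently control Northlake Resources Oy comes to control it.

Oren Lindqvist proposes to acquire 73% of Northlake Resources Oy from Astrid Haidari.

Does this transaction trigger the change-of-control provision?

Yes

The purchase adds only to Oren's holdings (Astrid's stake shrinks), so Oren is the only person who could newly come to control Northlake.
Oren holds 90% of Vireo, so Oren controls Vireo.
Vireo holds 74% of Palisade, so Oren controls Palisade.
Vireo holds 71% of Solent, so Oren controls Solent.
Vireo and Oren together hold 48% + 23% = 71% of Vantage, so Oren controls Vantage.
Solent holds 99% of Redfern, so Oren controls Redfern.
Solent holds 100% of Greywick, so Oren controls Greywick.
Oren and Vantage and Redfern together hold 60% + 9% + 6% = 75% of Corven, so Oren controls Corven.
Neither Oren nor any entity Oren controls holds any voting interest in Northlake.
So before the transaction, Oren does not control Northlake.
After the purchase, Oren holds 73% of Northlake directly, and Astrid's stake falls to 27%.
Oren holds 73% of Northlake, so Oren controls Northlake.
Oren did not control Northlake before and does after, so the clause is triggered.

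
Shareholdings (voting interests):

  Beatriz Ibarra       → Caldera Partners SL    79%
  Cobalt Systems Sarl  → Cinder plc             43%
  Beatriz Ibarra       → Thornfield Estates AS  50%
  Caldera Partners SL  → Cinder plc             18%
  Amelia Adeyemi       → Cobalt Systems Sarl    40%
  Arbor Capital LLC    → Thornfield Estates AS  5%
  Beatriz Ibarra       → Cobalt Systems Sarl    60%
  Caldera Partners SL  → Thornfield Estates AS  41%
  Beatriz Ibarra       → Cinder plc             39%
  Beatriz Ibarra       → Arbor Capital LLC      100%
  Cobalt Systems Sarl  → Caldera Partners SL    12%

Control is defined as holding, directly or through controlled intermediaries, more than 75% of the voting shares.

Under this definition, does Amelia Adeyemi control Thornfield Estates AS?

No

Amelia's largest direct stake is 40% in Cobalt, which does not meet the threshold, so Amelia controls no company.
Neither Amelia nor any entity Amelia controls holds any voting interest in Thornfield.
So Amelia does not control Thornfield.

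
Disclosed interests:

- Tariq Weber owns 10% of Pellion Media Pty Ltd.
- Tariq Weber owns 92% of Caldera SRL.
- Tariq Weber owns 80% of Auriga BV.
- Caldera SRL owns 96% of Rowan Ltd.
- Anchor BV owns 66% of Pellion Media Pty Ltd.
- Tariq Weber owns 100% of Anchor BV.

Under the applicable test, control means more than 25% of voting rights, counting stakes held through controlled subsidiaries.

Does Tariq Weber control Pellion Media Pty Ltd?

Yes

Tariq holds 100% of Anchor, so Tariq controls Anchor.
Tariq and Anchor together hold 10% + 66% = 76% of Pellion, so Tariq controls Pellion.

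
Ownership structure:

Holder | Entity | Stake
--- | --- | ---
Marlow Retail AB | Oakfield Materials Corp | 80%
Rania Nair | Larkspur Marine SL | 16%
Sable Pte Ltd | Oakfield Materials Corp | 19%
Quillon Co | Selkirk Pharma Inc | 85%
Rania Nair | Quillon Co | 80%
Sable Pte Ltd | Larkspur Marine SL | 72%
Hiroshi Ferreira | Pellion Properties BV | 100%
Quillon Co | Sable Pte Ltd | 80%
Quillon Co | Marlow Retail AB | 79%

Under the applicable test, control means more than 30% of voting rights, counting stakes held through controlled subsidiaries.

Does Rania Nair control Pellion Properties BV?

No

Rania holds 80% of Quillon, so Rania controls Quillon.
Quillon holds 79% of Marlow, so Rania controls Marlow.
Quillon holds 80% of Sable, so Rania controls Sable.
Sable and Rania together hold 72% + 16% = 88% of Larkspur, so Rania controls Larkspur.
Sable and Marlow together hold 19% + 80% = 99% of Oakfield, so Rania controls Oakfield.
Quillon holds 85% of Selkirk, so Rania controls Selkirk.
Neither Rania nor any entity Rania controls holds any voting interest in Pellion.
So Rania does not control Pellion.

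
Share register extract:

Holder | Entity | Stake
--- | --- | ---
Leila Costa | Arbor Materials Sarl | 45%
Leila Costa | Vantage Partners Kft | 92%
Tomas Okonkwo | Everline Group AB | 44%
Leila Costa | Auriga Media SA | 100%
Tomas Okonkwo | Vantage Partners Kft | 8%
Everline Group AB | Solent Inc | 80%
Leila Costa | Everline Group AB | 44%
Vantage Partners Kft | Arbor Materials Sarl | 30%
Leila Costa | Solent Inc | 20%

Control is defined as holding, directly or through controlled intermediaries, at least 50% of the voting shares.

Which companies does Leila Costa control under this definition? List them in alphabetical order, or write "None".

Leila holds 100% of Auriga, so Leila controls Auriga.
Leila holds 92% of Vantage, so Leila controls Vantage.
Leila and Vantage together hold 45% + 30% = 75% of Arbor, so Leila controls Arbor.
No other company's threshold is met.

Arbor Materials Sarl, Auriga Media SA, Vantage Partners Kft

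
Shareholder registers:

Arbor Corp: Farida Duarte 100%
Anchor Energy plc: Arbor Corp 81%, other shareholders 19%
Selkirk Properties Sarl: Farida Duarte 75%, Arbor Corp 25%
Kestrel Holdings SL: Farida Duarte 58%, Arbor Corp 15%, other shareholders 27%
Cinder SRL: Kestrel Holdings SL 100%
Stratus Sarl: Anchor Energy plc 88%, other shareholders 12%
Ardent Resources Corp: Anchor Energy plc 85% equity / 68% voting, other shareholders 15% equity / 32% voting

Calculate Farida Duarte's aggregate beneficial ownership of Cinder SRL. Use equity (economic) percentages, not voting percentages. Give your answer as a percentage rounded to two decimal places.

73.00%

Farida reaches Cinder along 2 paths.
Via Kestrel: 58% × 100% = 58%.
Via Arbor → Kestrel: 100% × 15% × 100% = 15%.
Total: 58% + 15% = 73%.
Rounded: 73.00%.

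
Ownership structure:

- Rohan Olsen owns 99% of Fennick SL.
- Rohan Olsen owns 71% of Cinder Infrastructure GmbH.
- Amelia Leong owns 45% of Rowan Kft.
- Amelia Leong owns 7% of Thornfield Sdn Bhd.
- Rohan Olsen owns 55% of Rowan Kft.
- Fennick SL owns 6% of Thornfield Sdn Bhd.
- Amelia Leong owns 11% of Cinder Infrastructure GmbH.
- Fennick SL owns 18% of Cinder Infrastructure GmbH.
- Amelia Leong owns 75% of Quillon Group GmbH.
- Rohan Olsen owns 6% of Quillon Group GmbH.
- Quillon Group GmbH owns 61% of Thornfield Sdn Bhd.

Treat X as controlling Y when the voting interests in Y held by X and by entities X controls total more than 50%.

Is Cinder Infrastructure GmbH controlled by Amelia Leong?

Amelia holds 75% of Quillon, so Amelia controls Quillon.
Amelia and Quillon together hold 7% + 61% = 68% of Thornfield, so Amelia controls Thornfield.
In Cinder, Amelia's side holds only 11%, not > 50%.
So Amelia does not control Cinder.

No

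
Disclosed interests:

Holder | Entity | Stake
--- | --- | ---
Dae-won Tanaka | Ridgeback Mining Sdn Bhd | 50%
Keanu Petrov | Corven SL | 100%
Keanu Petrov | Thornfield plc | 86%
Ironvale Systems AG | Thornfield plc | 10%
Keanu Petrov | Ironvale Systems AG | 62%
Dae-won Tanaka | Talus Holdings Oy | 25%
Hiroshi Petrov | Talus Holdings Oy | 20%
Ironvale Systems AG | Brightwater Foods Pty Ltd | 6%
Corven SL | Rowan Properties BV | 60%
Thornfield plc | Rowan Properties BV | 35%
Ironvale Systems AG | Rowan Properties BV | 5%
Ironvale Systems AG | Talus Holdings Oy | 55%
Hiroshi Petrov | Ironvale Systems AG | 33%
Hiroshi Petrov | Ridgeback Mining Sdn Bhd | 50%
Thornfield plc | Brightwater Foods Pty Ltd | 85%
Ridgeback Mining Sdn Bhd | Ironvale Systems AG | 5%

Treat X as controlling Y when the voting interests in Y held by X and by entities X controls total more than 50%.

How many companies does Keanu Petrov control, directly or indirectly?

Keanu holds 100% of Corven, so Keanu controls Corven.
Keanu holds 62% of Ironvale, so Keanu controls Ironvale.
Ironvale and Keanu together hold 10% + 86% = 96% of Thornfield, so Keanu controls Thornfield.
Ironvale holds 55% of Talus, so Keanu controls Talus.
Thornfield and Ironvale together hold 85% + 6% = 91% of Brightwater, so Keanu controls Brightwater.
Corven and Thornfield and Ironvale together hold 60% + 35% + 5% = 100% of Rowan, so Keanu controls Rowan.
No other company's threshold is met.
Keanu controls 6 companies.

6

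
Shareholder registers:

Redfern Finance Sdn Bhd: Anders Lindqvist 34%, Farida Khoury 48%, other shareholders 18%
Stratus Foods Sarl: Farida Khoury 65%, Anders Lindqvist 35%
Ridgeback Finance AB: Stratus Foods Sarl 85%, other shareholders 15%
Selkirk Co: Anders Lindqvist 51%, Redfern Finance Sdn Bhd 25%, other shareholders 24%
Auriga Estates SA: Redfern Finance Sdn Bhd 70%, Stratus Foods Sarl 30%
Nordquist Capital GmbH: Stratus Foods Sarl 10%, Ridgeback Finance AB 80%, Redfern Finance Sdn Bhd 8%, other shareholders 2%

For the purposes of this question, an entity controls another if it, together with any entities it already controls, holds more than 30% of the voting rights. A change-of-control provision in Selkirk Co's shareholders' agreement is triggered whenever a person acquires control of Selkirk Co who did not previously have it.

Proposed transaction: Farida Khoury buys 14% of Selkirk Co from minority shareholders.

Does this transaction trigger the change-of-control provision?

Yes

The purchase changes only Farida's holdings, so Farida is the only person who could newly come to control Selkirk.
Farida holds 48% of Redfern, so Farida controls Redfern.
Farida holds 65% of Stratus, so Farida controls Stratus.
Stratus holds 85% of Ridgeback, so Farida controls Ridgeback.
Redfern and Stratus together hold 70% + 30% = 100% of Auriga, so Farida controls Auriga.
Stratus and Ridgeback and Redfern together hold 10% + 80% + 8% = 98% of Nordquist, so Farida controls Nordquist.
In Selkirk, Farida's side holds only 25%, not > 30%.
So before the transaction, Farida does not control Selkirk.
After the purchase, Farida holds 14% of Selkirk directly.
Redfern and Farida together hold 25% + 14% = 39% of Selkirk, so Farida controls Selkirk.
Farida did not control Selkirk before and does after, so the clause is triggered.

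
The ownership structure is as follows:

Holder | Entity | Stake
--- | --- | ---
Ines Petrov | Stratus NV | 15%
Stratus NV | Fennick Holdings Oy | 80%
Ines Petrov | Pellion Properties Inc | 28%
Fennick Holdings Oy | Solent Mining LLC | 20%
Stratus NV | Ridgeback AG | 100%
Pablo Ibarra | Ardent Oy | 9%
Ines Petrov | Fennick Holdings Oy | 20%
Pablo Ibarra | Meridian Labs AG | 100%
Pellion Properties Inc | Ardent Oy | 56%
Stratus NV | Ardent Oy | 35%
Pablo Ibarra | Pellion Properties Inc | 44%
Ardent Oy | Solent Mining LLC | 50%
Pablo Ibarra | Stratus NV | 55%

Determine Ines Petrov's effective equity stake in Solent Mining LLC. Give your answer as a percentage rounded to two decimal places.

Ines reaches Solent along 4 paths.
Via Stratus → Fennick: 15% × 80% × 20% = 2.4%.
Via Fennick: 20% × 20% = 4%.
Via Stratus → Ardent: 15% × 35% × 50% = 2.625%.
Via Pellion → Ardent: 28% × 56% × 50% = 7.84%.
Total: 2.4% + 4% + 2.625% + 7.84% = 16.865%.
Rounded: 16.87%.

16.87%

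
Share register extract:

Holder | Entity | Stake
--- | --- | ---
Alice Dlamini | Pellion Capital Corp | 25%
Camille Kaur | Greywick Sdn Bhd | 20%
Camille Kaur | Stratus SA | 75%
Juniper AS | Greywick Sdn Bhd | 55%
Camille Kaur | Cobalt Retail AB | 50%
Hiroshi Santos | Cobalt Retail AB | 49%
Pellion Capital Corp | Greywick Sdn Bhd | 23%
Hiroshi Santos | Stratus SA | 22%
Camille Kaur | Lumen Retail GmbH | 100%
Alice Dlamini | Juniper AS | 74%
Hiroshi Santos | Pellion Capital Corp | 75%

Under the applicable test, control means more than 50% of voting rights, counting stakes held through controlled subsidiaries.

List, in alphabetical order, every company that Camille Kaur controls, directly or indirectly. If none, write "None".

Lumen Retail GmbH, Stratus SA

Camille holds 75% of Stratus, so Camille controls Stratus.
Camille holds 100% of Lumen, so Camille controls Lumen.
No other company's threshold is met.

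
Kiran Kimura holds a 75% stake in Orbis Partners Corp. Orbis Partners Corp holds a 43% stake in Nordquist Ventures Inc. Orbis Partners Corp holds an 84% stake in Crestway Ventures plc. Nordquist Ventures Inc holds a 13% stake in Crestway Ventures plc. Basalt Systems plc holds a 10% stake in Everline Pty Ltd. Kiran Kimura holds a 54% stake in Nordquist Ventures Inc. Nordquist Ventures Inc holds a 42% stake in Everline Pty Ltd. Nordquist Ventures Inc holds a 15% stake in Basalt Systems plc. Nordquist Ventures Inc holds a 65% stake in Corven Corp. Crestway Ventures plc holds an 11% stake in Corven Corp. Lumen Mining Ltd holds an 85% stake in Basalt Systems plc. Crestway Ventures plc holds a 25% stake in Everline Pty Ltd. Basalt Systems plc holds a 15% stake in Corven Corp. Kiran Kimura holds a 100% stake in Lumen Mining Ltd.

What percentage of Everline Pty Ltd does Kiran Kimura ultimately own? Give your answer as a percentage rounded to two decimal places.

Kiran reaches Everline along 8 paths.
Via Orbis → Nordquist: 75% × 43% × 42% = 13.545%.
Via Nordquist: 54% × 42% = 22.68%.
Via Orbis → Crestway: 75% × 84% × 25% = 15.75%.
Via Orbis → Nordquist → Crestway: 75% × 43% × 13% × 25% = 1.048125%.
Via Nordquist → Crestway: 54% × 13% × 25% = 1.755%.
Via Orbis → Nordquist → Basalt: 75% × 43% × 15% × 10% = 0.48375%.
Via Nordquist → Basalt: 54% × 15% × 10% = 0.81%.
Via Lumen → Basalt: 100% × 85% × 10% = 8.5%.
Total: 13.545% + 22.68% + 15.75% + 1.048125% + 1.755% + 0.48375% + 0.81% + 8.5% = 64.571875%.
Rounded: 64.57%.

64.57%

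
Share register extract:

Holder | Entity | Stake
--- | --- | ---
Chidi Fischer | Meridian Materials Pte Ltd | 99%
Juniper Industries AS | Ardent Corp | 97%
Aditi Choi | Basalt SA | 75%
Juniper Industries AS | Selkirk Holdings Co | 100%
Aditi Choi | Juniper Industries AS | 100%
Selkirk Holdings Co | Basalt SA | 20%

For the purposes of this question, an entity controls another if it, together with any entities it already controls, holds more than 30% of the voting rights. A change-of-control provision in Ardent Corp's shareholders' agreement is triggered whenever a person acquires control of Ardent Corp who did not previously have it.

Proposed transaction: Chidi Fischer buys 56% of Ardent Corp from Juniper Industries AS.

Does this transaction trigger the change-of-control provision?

The purchase adds only to Chidi's holdings (Juniper's stake shrinks), so Chidi is the only person who could newly come to control Ardent.
Chidi holds 99% of Meridian, so Chidi controls Meridian.
Neither Chidi nor any entity Chidi controls holds any voting interest in Ardent.
So before the transaction, Chidi does not control Ardent.
After the purchase, Chidi holds 56% of Ardent directly, and Juniper's stake falls to 41%.
Chidi holds 56% of Ardent, so Chidi controls Ardent.
Chidi did not control Ardent before and does after, so the clause is triggered.

Yes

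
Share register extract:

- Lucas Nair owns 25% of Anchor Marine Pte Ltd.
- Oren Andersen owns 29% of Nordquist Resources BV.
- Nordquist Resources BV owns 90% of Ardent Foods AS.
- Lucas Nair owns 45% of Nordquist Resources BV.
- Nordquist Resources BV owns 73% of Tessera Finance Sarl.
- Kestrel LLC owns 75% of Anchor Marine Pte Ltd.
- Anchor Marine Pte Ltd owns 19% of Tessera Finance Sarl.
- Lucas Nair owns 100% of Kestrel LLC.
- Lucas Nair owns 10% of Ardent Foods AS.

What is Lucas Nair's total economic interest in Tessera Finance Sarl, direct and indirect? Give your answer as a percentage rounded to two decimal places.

51.85%

Lucas reaches Tessera along 3 paths.
Via Nordquist: 45% × 73% = 32.85%.
Via Kestrel → Anchor: 100% × 75% × 19% = 14.25%.
Via Anchor: 25% × 19% = 4.75%.
Total: 32.85% + 14.25% + 4.75% = 51.85%.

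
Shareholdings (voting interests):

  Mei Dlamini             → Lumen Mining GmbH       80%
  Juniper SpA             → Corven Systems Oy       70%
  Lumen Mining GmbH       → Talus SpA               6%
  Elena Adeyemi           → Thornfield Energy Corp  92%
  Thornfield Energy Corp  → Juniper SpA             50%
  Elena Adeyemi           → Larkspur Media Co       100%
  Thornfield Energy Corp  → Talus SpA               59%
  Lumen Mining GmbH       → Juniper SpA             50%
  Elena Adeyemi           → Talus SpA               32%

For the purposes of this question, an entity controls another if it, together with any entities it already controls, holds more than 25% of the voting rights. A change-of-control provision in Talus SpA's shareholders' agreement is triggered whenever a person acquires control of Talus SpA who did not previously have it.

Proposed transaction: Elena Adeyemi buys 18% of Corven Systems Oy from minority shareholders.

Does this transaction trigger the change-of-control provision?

The purchase changes only Elena's holdings, so Elena is the only person who could newly come to control Talus.
Elena holds 92% of Thornfield, so Elena controls Thornfield.
Elena and Thornfield together hold 32% + 59% = 91% of Talus, so Elena controls Talus.
So Elena already controls Talus before the transaction.
After the purchase, Elena holds 18% of Corven directly.
Elena controlled Talus already, so this is not a new person acquiring control; every other person's position is unchanged or reduced.
No new person acquires control, so the clause is not triggered.

No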